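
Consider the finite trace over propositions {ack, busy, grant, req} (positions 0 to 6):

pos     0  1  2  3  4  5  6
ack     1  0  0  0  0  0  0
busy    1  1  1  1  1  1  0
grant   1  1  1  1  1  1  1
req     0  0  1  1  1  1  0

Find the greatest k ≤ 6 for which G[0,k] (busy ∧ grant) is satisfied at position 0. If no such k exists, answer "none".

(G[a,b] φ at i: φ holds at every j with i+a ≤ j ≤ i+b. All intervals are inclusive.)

5

(busy ∧ grant) must hold from j=0 onward; find where it first fails.
  j=0: holds
  j=1: holds
  j=2: holds
  j=3: holds
  j=4: holds
  j=5: holds
  j=6: fails
Holds on [0,5], so largest k = 5.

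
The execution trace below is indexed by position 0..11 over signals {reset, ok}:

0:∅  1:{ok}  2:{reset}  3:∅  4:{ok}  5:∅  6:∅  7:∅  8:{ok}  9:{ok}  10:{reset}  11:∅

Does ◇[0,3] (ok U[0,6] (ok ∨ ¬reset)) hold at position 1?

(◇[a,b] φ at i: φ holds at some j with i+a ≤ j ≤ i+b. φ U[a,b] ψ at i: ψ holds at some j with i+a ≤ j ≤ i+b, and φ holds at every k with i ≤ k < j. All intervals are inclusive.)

Check (ok U[0,6] (ok ∨ ¬reset)) at each j in [1,4]:
  j=1: holds
  j=2: fails
  j=3: holds
  j=4: holds
Found at j=1 → formula holds.

True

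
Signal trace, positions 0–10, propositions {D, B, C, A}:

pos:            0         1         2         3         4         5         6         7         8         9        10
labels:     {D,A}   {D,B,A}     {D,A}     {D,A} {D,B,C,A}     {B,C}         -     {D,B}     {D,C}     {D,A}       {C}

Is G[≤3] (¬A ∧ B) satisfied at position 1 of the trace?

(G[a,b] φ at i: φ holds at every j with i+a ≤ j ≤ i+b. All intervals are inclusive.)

Check (¬A ∧ B) at every j in [1,4]:
  j=1: false
  j=2: false
  j=3: false
  j=4: false
Fails at j=1 → formula fails.

No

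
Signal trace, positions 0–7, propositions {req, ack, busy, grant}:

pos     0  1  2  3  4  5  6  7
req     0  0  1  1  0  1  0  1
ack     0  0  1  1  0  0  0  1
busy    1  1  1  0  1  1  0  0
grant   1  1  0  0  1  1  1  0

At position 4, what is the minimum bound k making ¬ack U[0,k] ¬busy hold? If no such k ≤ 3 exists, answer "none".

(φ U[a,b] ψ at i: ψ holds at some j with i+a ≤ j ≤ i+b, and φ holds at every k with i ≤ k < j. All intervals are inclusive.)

2

Need earliest j ≥ 4 with ¬busy, and ¬ack at every k in [4,j-1].
  j=4: rhs fails.
  j=5: rhs fails.
  j=6: rhs holds; lhs holds on [4,5]. k = 2.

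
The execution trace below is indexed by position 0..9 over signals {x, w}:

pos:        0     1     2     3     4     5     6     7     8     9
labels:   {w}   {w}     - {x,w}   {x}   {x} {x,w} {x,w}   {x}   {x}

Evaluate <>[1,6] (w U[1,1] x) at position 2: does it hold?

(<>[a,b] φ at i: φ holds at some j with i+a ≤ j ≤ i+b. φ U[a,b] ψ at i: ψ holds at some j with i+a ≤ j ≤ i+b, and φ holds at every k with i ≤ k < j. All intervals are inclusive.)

Check (w U[1,1] x) at each j in [3,8]:
  j=3: holds
  j=4: fails
  j=5: fails
  j=6: holds
  j=7: holds
  j=8: fails
Found at j=3 → formula holds.

Holds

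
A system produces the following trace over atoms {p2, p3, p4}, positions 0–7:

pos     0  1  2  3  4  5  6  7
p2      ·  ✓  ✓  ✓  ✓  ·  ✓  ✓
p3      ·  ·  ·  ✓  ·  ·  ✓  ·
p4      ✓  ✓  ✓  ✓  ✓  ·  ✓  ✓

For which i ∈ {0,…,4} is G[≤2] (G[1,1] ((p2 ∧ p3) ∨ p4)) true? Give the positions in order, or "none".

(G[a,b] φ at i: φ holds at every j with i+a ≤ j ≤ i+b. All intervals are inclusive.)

Evaluate at each i in [0,4]:
  i=0: ✓ (all of [0,2])
  i=1: ✓ (all of [1,3])
  i=2: ✗ (fails at j=4)
  i=3: ✗ (fails at j=4)
  i=4: ✗ (fails at j=4)

0, 1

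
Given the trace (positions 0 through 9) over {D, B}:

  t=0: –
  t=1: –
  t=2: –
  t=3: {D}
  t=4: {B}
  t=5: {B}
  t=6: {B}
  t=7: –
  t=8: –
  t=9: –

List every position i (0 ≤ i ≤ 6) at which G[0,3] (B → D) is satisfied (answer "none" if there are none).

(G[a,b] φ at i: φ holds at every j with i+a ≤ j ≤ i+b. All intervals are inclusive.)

0

Evaluate at each i in [0,6]:
  i=0: ✓ (all of [0,3])
  i=1: ✗ (fails at j=4)
  i=2: ✗ (fails at j=4)
  i=3: ✗ (fails at j=4)
  i=4: ✗ (fails at j=4)
  i=5: ✗ (fails at j=5)
  i=6: ✗ (fails at j=6)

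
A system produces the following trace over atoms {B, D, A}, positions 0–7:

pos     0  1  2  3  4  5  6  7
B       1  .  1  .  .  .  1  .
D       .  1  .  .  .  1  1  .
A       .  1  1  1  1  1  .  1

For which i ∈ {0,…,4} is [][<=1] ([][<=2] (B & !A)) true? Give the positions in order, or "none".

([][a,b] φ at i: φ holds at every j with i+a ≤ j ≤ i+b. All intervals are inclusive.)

none

Evaluate at each i in [0,4]:
  i=0: ✗ (fails at j=0)
  i=1: ✗ (fails at j=1)
  i=2: ✗ (fails at j=2)
  i=3: ✗ (fails at j=3)
  i=4: ✗ (fails at j=4)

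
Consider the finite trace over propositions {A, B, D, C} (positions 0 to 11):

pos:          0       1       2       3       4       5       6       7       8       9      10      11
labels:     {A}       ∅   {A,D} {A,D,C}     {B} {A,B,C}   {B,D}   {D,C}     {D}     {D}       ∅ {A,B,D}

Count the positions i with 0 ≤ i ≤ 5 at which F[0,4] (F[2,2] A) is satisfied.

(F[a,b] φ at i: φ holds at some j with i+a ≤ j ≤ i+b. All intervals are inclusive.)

Evaluate at each i in [0,5]:
  i=0: ✓ (witness j=0)
  i=1: ✓ (witness j=1)
  i=2: ✓ (witness j=3)
  i=3: ✓ (witness j=3)
  i=4: ✗ (none in [4,8])
  i=5: ✓ (witness j=9)
Positions where it holds: {0, 1, 2, 3, 5} → 5.

5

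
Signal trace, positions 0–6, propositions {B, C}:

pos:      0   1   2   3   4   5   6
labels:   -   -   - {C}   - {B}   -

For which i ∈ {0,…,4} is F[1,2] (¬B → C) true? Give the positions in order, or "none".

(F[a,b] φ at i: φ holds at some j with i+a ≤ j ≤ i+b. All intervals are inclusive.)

1, 2, 3, 4

Evaluate at each i in [0,4]:
  i=0: ✗ (none in [1,2])
  i=1: ✓ (witness j=3)
  i=2: ✓ (witness j=3)
  i=3: ✓ (witness j=5)
  i=4: ✓ (witness j=5)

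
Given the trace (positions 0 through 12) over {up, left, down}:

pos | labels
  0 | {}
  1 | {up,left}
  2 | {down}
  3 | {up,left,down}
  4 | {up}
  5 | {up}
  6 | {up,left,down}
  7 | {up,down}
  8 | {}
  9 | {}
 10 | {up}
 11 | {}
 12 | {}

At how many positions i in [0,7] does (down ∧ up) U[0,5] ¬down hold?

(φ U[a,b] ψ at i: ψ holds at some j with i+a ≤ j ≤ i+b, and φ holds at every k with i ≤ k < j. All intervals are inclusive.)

7

Evaluate at each i in [0,7]:
  i=0: ✓ (rhs at j=0)
  i=1: ✓ (rhs at j=1)
  i=2: ✗ (lhs fails at k=2 before rhs at j=4)
  i=3: ✓ (rhs at j=4; lhs holds on [3,3])
  i=4: ✓ (rhs at j=4)
  i=5: ✓ (rhs at j=5)
  i=6: ✓ (rhs at j=8; lhs holds on [6,7])
  i=7: ✓ (rhs at j=8; lhs holds on [7,7])
Positions where it holds: {0, 1, 3, 4, 5, 6, 7} → 7.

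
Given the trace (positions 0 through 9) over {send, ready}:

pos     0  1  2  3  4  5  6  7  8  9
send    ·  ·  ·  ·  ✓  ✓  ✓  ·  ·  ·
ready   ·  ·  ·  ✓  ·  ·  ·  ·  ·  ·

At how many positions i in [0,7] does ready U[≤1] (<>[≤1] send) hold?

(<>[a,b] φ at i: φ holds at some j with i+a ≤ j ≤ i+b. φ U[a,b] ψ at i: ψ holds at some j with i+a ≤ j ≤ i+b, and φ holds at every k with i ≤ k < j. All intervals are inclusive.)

4

Evaluate at each i in [0,7]:
  i=0: ✗ (no rhs in [0,1])
  i=1: ✗ (no rhs in [1,2])
  i=2: ✗ (lhs fails at k=2 before rhs at j=3)
  i=3: ✓ (rhs at j=3)
  i=4: ✓ (rhs at j=4)
  i=5: ✓ (rhs at j=5)
  i=6: ✓ (rhs at j=6)
  i=7: ✗ (no rhs in [7,8])
Positions where it holds: {3, 4, 5, 6} → 4.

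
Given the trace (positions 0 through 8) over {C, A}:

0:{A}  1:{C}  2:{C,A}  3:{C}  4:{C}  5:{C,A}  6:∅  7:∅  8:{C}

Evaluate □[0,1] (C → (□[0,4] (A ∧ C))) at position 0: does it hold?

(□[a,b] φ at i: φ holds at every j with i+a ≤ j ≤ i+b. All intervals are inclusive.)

Does not hold

Check (C → (□[0,4] (A ∧ C))) at every j in [0,1]:
  j=0: antecedent false → ✓
  j=1: antecedent true; consequent fails at 1 → ✗
Fails at j=1 → formula fails.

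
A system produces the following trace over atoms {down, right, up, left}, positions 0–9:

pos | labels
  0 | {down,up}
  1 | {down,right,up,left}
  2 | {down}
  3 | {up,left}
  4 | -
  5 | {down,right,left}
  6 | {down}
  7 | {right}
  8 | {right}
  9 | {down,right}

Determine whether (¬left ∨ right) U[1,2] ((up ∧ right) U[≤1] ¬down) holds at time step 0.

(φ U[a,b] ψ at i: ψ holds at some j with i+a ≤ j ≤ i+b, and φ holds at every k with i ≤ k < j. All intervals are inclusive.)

Need some j in [1,2] with ((up ∧ right) U[≤1] ¬down), and (¬left ∨ right) at every k in [0,j-1].
  j=1: ((up ∧ right) U[≤1] ¬down) — fails.
  j=2: ((up ∧ right) U[≤1] ¬down) — fails.
No j in the window works → until fails.

False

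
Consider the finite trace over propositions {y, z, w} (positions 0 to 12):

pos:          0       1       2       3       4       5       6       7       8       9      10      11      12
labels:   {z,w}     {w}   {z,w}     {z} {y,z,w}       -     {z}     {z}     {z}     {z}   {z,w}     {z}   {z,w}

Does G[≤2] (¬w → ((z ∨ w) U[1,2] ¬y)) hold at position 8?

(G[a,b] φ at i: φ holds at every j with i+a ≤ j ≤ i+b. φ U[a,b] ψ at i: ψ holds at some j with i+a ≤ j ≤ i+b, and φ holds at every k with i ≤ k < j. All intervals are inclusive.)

Holds

Check (¬w → ((z ∨ w) U[1,2] ¬y)) at every j in [8,10]:
  j=8: antecedent true; consequent holds → ✓
  j=9: antecedent true; consequent holds → ✓
  j=10: antecedent false → ✓
All positions satisfy it → formula holds.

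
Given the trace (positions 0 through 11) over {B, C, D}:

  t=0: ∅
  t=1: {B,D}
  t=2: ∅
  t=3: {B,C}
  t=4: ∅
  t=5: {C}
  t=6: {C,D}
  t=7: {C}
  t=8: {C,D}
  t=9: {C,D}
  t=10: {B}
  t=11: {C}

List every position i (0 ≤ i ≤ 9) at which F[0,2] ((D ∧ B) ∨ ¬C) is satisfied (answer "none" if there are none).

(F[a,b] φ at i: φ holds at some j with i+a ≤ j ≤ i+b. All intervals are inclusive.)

0, 1, 2, 3, 4, 8, 9

Evaluate at each i in [0,9]:
  i=0: ✓ (witness j=0)
  i=1: ✓ (witness j=1)
  i=2: ✓ (witness j=2)
  i=3: ✓ (witness j=4)
  i=4: ✓ (witness j=4)
  i=5: ✗ (none in [5,7])
  i=6: ✗ (none in [6,8])
  i=7: ✗ (none in [7,9])
  i=8: ✓ (witness j=10)
  i=9: ✓ (witness j=10)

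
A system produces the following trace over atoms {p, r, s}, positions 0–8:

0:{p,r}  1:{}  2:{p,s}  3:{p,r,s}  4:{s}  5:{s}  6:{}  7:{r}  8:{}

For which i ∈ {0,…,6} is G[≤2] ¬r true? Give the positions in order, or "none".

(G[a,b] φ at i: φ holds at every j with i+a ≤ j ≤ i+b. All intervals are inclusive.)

Evaluate at each i in [0,6]:
  i=0: ✗ (fails at j=0)
  i=1: ✗ (fails at j=3)
  i=2: ✗ (fails at j=3)
  i=3: ✗ (fails at j=3)
  i=4: ✓ (all of [4,6])
  i=5: ✗ (fails at j=7)
  i=6: ✗ (fails at j=7)

4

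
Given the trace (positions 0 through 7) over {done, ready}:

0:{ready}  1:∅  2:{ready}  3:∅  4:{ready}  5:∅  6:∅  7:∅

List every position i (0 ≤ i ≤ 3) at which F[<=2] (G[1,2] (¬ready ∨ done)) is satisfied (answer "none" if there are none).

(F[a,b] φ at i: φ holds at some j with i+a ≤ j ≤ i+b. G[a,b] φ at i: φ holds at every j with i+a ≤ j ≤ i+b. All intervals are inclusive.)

2, 3

Evaluate at each i in [0,3]:
  i=0: ✗ (none in [0,2])
  i=1: ✗ (none in [1,3])
  i=2: ✓ (witness j=4)
  i=3: ✓ (witness j=4)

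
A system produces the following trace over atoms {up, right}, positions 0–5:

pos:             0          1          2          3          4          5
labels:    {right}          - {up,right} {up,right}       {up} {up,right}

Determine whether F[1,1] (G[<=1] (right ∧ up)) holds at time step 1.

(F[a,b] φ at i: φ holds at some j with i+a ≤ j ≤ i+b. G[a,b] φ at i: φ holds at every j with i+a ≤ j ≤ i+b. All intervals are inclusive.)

Check G[<=1] (right ∧ up) at each j in [2,2]:
  j=2: holds on [2,3]
Found at j=2 → formula holds.

True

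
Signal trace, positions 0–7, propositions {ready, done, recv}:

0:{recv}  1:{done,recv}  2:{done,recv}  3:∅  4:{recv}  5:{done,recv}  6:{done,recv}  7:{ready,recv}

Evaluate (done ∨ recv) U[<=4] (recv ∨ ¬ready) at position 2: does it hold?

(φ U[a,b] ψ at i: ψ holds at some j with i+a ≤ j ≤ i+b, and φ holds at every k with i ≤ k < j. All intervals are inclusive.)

Holds

Need some j in [2,6] with (recv ∨ ¬ready), and (done ∨ recv) at every k in [2,j-1].
  j=2: (recv ∨ ¬ready) holds; no prefix to check → satisfied.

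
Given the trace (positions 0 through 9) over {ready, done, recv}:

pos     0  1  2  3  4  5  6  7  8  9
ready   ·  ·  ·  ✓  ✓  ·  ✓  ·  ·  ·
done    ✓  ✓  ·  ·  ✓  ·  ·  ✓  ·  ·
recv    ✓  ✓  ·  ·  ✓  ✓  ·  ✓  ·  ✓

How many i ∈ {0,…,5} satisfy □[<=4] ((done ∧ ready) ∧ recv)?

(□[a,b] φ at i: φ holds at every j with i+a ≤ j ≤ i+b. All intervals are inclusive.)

0

Evaluate at each i in [0,5]:
  i=0: ✗ (fails at j=0)
  i=1: ✗ (fails at j=1)
  i=2: ✗ (fails at j=2)
  i=3: ✗ (fails at j=3)
  i=4: ✗ (fails at j=5)
  i=5: ✗ (fails at j=5)
Positions where it holds: {} → 0.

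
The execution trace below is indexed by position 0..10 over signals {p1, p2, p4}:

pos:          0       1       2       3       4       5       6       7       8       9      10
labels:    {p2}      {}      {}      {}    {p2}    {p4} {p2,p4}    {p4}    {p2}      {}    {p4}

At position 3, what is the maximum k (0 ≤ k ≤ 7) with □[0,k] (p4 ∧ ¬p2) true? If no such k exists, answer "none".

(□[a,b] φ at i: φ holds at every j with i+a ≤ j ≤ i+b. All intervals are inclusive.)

none

(p4 ∧ ¬p2) must hold from j=3 onward; find where it first fails.
  j=3: fails → no k works.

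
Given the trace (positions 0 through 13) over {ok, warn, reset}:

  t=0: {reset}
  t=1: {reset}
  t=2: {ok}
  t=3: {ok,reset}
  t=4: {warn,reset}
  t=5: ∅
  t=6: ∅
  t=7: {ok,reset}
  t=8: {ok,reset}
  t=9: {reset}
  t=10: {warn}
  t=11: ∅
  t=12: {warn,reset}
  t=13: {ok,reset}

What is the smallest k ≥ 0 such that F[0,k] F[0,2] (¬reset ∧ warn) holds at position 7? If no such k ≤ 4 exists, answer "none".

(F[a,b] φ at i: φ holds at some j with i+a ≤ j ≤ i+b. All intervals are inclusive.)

1

Scan j = 7,8,… for F[0,2] (¬reset ∧ warn):
  j=7: fails
  j=8: holds
First hit at j=8, so smallest k = 8-7 = 1.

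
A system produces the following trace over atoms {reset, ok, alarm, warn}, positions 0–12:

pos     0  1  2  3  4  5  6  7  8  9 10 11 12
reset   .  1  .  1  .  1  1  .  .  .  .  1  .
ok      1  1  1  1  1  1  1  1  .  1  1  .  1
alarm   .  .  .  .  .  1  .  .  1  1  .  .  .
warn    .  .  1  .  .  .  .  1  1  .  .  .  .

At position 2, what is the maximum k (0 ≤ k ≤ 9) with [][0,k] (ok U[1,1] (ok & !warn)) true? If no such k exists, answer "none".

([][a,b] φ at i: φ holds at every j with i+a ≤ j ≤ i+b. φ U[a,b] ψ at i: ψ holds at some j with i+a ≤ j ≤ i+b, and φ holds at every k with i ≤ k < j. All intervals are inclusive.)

(ok U[1,1] (ok & !warn)) must hold from j=2 onward; find where it first fails.
  j=2: holds
  j=3: holds
  j=4: holds
  j=5: holds
  j=6: fails
Holds on [2,5], so largest k = 3.

3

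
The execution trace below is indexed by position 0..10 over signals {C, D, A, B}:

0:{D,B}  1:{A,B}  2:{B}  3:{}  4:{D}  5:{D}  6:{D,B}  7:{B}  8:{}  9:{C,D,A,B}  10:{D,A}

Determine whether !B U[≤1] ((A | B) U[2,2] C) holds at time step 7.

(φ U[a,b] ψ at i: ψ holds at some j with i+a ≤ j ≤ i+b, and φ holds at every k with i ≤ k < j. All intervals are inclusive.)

Does not hold

Need some j in [7,8] with ((A | B) U[2,2] C), and !B at every k in [7,j-1].
  j=7: ((A | B) U[2,2] C) — fails.
  j=8: ((A | B) U[2,2] C) — fails.
No j in the window works → until fails.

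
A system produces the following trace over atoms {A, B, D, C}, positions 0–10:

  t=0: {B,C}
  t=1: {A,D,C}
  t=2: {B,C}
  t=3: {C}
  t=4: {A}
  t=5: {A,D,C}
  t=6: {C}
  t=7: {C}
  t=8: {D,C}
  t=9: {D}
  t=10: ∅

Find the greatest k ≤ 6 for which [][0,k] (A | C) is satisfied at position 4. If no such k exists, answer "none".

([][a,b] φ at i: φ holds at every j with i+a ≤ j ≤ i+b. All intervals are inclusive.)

(A | C) must hold from j=4 onward; find where it first fails.
  j=4: holds
  j=5: holds
  j=6: holds
  j=7: holds
  j=8: holds
  j=9: fails
Holds on [4,8], so largest k = 4.

4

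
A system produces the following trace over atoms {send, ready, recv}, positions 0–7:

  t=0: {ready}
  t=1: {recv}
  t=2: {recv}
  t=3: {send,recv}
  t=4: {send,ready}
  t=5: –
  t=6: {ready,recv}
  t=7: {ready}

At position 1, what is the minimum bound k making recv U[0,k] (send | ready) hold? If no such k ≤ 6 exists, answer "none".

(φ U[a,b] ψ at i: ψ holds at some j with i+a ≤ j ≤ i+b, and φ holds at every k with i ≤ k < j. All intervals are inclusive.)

Need earliest j ≥ 1 with (send | ready), and recv at every k in [1,j-1].
  j=1: rhs fails.
  j=2: rhs fails.
  j=3: rhs holds; lhs holds on [1,2]. k = 2.

2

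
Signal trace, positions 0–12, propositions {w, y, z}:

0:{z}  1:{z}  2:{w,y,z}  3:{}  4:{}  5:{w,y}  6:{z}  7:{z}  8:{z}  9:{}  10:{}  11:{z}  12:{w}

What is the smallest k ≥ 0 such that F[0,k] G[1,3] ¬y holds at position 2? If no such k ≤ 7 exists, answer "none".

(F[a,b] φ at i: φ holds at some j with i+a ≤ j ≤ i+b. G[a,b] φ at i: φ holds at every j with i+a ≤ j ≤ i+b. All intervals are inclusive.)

Scan j = 2,3,… for G[1,3] ¬y:
  j=2: fails
  j=3: fails
  j=4: fails
  j=5: holds
First hit at j=5, so smallest k = 5-2 = 3.

3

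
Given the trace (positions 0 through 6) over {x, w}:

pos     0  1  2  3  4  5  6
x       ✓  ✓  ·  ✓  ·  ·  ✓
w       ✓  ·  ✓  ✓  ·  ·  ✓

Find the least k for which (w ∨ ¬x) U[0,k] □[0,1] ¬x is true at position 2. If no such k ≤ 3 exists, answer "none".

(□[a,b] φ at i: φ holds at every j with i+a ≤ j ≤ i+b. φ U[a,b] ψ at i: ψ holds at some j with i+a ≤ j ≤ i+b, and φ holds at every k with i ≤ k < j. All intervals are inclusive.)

Need earliest j ≥ 2 with □[0,1] ¬x, and (w ∨ ¬x) at every k in [2,j-1].
  j=2: rhs fails.
  j=3: rhs fails.
  j=4: rhs holds; lhs holds on [2,3]. k = 2.

2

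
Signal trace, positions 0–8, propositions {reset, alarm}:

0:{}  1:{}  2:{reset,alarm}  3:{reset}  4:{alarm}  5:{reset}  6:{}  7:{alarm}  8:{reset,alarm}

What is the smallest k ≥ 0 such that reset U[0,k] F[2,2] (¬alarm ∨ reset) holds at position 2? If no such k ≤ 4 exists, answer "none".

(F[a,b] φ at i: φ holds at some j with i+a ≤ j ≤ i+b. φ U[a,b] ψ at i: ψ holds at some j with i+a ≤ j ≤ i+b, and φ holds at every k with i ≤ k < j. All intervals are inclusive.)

Need earliest j ≥ 2 with F[2,2] (¬alarm ∨ reset), and reset at every k in [2,j-1].
  j=2: rhs fails.
  j=3: rhs holds; lhs holds on [2,2]. k = 1.

1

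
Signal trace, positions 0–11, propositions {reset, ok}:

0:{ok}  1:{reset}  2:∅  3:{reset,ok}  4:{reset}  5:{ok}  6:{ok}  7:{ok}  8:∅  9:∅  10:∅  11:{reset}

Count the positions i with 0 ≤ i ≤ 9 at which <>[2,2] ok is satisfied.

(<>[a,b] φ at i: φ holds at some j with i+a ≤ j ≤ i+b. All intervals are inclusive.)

Evaluate at each i in [0,9]:
  i=0: ✗ (none in [2,2])
  i=1: ✓ (witness j=3)
  i=2: ✗ (none in [4,4])
  i=3: ✓ (witness j=5)
  i=4: ✓ (witness j=6)
  i=5: ✓ (witness j=7)
  i=6: ✗ (none in [8,8])
  i=7: ✗ (none in [9,9])
  i=8: ✗ (none in [10,10])
  i=9: ✗ (none in [11,11])
Positions where it holds: {1, 3, 4, 5} → 4.

4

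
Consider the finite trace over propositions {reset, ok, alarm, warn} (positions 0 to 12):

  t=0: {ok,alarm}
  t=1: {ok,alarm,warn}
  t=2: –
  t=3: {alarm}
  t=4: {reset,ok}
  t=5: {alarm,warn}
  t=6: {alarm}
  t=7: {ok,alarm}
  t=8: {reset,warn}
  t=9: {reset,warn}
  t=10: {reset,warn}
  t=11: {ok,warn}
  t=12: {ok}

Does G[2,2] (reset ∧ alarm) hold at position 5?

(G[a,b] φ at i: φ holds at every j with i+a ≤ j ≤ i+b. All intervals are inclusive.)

Check (reset ∧ alarm) at every j in [7,7]:
  j=7: false
Fails at j=7 → formula fails.

False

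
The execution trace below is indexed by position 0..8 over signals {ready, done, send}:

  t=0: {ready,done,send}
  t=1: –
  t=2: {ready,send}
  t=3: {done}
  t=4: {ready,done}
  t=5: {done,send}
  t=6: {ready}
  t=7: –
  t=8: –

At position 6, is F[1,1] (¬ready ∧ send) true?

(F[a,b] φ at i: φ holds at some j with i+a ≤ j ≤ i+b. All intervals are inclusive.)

No

Check (¬ready ∧ send) at each j in [7,7]:
  j=7: false
No position in the window satisfies it → formula fails.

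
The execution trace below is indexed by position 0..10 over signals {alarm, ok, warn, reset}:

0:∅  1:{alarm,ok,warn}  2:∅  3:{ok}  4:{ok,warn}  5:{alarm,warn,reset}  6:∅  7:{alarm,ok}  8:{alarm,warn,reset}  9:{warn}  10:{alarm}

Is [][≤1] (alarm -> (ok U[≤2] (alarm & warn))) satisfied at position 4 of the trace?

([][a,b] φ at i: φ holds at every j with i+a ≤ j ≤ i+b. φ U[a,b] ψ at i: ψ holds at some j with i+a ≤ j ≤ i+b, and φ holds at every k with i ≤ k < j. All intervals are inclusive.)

Check (alarm -> (ok U[≤2] (alarm & warn))) at every j in [4,5]:
  j=4: antecedent false → ✓
  j=5: antecedent true; consequent holds → ✓
All positions satisfy it → formula holds.

Holds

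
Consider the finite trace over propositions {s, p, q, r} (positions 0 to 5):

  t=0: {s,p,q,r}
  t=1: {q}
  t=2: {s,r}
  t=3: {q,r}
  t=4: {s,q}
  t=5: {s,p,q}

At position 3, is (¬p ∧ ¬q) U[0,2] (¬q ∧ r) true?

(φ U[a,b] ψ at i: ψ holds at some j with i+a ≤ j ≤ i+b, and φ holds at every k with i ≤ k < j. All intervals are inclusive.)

No

Need some j in [3,5] with (¬q ∧ r), and (¬p ∧ ¬q) at every k in [3,j-1].
  j=3: (¬q ∧ r) false.
  j=4: (¬q ∧ r) false.
  j=5: (¬q ∧ r) false.
No j in the window works → until fails.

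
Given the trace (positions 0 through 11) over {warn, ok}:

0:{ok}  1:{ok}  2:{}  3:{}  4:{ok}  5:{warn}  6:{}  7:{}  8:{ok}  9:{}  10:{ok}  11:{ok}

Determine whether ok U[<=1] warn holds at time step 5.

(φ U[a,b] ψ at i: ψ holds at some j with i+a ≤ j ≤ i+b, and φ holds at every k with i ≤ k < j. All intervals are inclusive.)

Need some j in [5,6] with warn, and ok at every k in [5,j-1].
  j=5: warn holds; no prefix to check → satisfied.

Holds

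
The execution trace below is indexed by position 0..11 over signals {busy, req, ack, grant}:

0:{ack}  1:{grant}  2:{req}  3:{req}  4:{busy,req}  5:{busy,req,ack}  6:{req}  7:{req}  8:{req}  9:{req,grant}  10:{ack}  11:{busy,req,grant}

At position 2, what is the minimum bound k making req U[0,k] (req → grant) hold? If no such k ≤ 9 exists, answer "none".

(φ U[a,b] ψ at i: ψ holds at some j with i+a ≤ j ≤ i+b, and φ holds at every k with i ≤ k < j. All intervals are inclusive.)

7

Need earliest j ≥ 2 with (req → grant), and req at every k in [2,j-1].
  j=2: rhs fails.
  j=3: rhs fails.
  j=4: rhs fails.
  j=5: rhs fails.
  j=6: rhs fails.
  j=7: rhs fails.
  j=8: rhs fails.
  j=9: rhs holds; lhs holds on [2,8]. k = 7.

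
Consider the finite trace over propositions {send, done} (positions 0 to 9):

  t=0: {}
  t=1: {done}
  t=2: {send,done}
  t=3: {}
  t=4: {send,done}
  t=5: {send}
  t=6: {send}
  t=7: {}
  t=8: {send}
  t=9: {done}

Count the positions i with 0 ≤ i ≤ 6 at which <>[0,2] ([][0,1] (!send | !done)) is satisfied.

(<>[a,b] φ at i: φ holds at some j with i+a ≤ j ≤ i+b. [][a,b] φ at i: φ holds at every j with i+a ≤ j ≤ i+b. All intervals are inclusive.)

Evaluate at each i in [0,6]:
  i=0: ✓ (witness j=0)
  i=1: ✗ (none in [1,3])
  i=2: ✗ (none in [2,4])
  i=3: ✓ (witness j=5)
  i=4: ✓ (witness j=5)
  i=5: ✓ (witness j=5)
  i=6: ✓ (witness j=6)
Positions where it holds: {0, 3, 4, 5, 6} → 5.

5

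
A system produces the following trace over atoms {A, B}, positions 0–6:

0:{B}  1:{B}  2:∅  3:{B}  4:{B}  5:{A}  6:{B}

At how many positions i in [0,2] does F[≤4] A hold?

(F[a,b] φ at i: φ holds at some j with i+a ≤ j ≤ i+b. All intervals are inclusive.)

2

Evaluate at each i in [0,2]:
  i=0: ✗ (none in [0,4])
  i=1: ✓ (witness j=5)
  i=2: ✓ (witness j=5)
Positions where it holds: {1, 2} → 2.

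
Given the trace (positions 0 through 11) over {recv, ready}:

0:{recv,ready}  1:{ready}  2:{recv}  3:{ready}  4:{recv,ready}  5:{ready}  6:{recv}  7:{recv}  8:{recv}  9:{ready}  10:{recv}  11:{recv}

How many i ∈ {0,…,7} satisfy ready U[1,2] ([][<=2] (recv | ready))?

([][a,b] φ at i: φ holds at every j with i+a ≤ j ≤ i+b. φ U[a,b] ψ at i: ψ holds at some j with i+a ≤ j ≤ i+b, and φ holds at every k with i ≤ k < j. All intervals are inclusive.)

Evaluate at each i in [0,7]:
  i=0: ✓ (rhs at j=1; lhs holds on [0,0])
  i=1: ✓ (rhs at j=2; lhs holds on [1,1])
  i=2: ✗ (lhs fails at k=2 before rhs at j=3)
  i=3: ✓ (rhs at j=4; lhs holds on [3,3])
  i=4: ✓ (rhs at j=5; lhs holds on [4,4])
  i=5: ✓ (rhs at j=6; lhs holds on [5,5])
  i=6: ✗ (lhs fails at k=6 before rhs at j=7)
  i=7: ✗ (lhs fails at k=7 before rhs at j=8)
Positions where it holds: {0, 1, 3, 4, 5} → 5.

5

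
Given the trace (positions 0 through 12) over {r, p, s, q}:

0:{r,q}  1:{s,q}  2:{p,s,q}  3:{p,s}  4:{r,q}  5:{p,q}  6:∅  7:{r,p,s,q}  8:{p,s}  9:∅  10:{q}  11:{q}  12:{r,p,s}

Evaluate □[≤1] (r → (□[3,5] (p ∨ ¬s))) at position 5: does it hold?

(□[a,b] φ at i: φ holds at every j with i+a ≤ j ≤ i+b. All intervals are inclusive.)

True

Check (r → (□[3,5] (p ∨ ¬s))) at every j in [5,6]:
  j=5: antecedent false → ✓
  j=6: antecedent false → ✓
All positions satisfy it → formula holds.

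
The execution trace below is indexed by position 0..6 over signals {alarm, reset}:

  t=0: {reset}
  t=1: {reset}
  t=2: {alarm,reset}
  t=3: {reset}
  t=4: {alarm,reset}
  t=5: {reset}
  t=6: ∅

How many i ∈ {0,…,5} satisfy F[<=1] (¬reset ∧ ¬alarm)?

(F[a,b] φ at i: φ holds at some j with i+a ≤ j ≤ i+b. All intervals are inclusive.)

Evaluate at each i in [0,5]:
  i=0: ✗ (none in [0,1])
  i=1: ✗ (none in [1,2])
  i=2: ✗ (none in [2,3])
  i=3: ✗ (none in [3,4])
  i=4: ✗ (none in [4,5])
  i=5: ✓ (witness j=6)
Positions where it holds: {5} → 1.

1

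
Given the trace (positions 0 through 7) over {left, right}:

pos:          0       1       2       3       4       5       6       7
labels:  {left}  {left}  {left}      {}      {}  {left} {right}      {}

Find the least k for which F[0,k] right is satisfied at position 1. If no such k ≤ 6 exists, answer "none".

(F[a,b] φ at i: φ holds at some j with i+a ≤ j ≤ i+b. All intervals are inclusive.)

5

Scan j = 1,2,… for right:
  j=1: fails
  j=2: fails
  j=3: fails
  j=4: fails
  j=5: fails
  j=6: holds
First hit at j=6, so smallest k = 6-1 = 5.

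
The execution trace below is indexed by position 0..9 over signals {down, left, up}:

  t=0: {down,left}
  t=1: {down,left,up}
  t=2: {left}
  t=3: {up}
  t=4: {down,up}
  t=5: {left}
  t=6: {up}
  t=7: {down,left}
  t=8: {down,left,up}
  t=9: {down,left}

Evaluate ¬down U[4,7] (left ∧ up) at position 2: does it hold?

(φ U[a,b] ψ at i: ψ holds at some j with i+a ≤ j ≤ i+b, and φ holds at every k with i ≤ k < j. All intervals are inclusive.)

False

Need some j in [6,9] with (left ∧ up), and ¬down at every k in [2,j-1].
  j=6: (left ∧ up) false.
  j=7: (left ∧ up) false.
  j=8: (left ∧ up) holds, but ¬down fails at k=4 → not this j.
  j=9: (left ∧ up) false.
No j in the window works → until fails.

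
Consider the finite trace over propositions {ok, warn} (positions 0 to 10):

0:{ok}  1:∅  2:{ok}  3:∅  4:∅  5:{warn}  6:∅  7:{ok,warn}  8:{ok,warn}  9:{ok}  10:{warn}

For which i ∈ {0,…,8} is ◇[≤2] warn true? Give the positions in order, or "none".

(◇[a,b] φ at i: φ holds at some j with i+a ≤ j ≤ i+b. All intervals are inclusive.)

Evaluate at each i in [0,8]:
  i=0: ✗ (none in [0,2])
  i=1: ✗ (none in [1,3])
  i=2: ✗ (none in [2,4])
  i=3: ✓ (witness j=5)
  i=4: ✓ (witness j=5)
  i=5: ✓ (witness j=5)
  i=6: ✓ (witness j=7)
  i=7: ✓ (witness j=7)
  i=8: ✓ (witness j=8)

3, 4, 5, 6, 7, 8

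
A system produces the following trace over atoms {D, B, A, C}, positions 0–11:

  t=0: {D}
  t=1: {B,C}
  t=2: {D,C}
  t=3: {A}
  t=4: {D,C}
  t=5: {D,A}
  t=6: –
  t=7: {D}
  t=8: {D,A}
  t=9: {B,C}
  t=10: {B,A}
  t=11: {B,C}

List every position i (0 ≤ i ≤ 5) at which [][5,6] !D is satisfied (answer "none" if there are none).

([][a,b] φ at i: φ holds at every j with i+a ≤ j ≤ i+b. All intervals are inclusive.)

Evaluate at each i in [0,5]:
  i=0: ✗ (fails at j=5)
  i=1: ✗ (fails at j=7)
  i=2: ✗ (fails at j=7)
  i=3: ✗ (fails at j=8)
  i=4: ✓ (all of [9,10])
  i=5: ✓ (all of [10,11])

4, 5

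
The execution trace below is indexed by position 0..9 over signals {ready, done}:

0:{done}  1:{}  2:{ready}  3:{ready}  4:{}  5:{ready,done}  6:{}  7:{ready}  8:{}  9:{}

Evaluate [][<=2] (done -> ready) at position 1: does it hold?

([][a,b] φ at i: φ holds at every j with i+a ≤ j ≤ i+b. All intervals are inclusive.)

Check (done -> ready) at every j in [1,3]:
  j=1: antecedent false → ✓
  j=2: antecedent false → ✓
  j=3: antecedent false → ✓
All positions satisfy it → formula holds.

Yes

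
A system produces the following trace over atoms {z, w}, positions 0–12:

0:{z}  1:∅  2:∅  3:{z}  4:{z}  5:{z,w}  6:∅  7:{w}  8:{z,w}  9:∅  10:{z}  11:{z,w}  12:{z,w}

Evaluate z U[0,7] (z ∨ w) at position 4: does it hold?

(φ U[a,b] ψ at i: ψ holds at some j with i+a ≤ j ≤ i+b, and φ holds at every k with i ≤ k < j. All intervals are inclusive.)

True

Need some j in [4,11] with (z ∨ w), and z at every k in [4,j-1].
  j=4: (z ∨ w) holds; no prefix to check → satisfied.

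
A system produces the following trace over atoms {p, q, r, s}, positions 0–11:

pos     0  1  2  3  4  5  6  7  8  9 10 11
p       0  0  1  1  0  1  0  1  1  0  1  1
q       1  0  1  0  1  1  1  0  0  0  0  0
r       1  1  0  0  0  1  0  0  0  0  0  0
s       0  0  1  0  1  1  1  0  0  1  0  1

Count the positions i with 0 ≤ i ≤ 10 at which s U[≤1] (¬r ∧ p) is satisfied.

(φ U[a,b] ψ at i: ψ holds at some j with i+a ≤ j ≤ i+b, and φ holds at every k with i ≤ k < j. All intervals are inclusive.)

7

Evaluate at each i in [0,10]:
  i=0: ✗ (no rhs in [0,1])
  i=1: ✗ (lhs fails at k=1 before rhs at j=2)
  i=2: ✓ (rhs at j=2)
  i=3: ✓ (rhs at j=3)
  i=4: ✗ (no rhs in [4,5])
  i=5: ✗ (no rhs in [5,6])
  i=6: ✓ (rhs at j=7; lhs holds on [6,6])
  i=7: ✓ (rhs at j=7)
  i=8: ✓ (rhs at j=8)
  i=9: ✓ (rhs at j=10; lhs holds on [9,9])
  i=10: ✓ (rhs at j=10)
Positions where it holds: {2, 3, 6, 7, 8, 9, 10} → 7.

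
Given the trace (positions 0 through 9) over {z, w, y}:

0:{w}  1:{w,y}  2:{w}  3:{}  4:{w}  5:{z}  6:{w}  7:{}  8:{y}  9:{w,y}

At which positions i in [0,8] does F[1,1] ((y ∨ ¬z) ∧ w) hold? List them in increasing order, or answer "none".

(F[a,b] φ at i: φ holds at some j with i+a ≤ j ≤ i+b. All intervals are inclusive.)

0, 1, 3, 5, 8

Evaluate at each i in [0,8]:
  i=0: ✓ (witness j=1)
  i=1: ✓ (witness j=2)
  i=2: ✗ (none in [3,3])
  i=3: ✓ (witness j=4)
  i=4: ✗ (none in [5,5])
  i=5: ✓ (witness j=6)
  i=6: ✗ (none in [7,7])
  i=7: ✗ (none in [8,8])
  i=8: ✓ (witness j=9)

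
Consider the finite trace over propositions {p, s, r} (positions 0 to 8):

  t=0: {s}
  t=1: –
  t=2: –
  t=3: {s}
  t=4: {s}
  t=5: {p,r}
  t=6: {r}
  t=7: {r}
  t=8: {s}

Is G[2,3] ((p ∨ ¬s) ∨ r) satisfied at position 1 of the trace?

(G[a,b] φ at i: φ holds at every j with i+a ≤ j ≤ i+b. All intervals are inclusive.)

Check ((p ∨ ¬s) ∨ r) at every j in [3,4]:
  j=3: false
  j=4: false
Fails at j=3 → formula fails.

Does not hold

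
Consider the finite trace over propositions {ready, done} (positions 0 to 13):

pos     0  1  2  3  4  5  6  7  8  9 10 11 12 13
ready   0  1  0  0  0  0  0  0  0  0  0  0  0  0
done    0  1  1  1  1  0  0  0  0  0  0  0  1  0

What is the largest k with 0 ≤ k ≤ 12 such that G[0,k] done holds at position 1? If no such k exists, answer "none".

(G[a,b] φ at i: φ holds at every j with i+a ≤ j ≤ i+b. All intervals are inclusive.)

done must hold from j=1 onward; find where it first fails.
  j=1: holds
  j=2: holds
  j=3: holds
  j=4: holds
  j=5: fails
Holds on [1,4], so largest k = 3.

3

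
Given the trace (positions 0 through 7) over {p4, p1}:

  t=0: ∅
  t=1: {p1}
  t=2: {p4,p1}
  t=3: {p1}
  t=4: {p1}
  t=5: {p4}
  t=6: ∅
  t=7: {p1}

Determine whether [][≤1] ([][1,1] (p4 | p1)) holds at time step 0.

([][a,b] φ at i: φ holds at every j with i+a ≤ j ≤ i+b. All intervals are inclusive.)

Check [][1,1] (p4 | p1) at every j in [0,1]:
  j=0: holds on [1,1]
  j=1: holds on [2,2]
All positions satisfy it → formula holds.

True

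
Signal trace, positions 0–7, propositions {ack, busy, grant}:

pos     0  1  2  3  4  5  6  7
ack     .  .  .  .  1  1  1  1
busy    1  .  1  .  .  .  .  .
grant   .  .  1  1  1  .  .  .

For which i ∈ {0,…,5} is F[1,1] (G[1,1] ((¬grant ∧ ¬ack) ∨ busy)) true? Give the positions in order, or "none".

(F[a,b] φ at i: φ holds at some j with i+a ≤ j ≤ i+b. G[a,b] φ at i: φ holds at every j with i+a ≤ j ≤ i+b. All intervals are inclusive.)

0

Evaluate at each i in [0,5]:
  i=0: ✓ (witness j=1)
  i=1: ✗ (none in [2,2])
  i=2: ✗ (none in [3,3])
  i=3: ✗ (none in [4,4])
  i=4: ✗ (none in [5,5])
  i=5: ✗ (none in [6,6])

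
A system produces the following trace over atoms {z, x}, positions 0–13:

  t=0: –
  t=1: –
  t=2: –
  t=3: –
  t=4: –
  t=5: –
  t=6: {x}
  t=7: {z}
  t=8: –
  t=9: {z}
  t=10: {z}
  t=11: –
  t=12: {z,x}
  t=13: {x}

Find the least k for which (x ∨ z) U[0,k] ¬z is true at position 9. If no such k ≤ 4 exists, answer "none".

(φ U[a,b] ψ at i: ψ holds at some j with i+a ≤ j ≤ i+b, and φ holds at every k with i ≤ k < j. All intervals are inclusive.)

Need earliest j ≥ 9 with ¬z, and (x ∨ z) at every k in [9,j-1].
  j=9: rhs fails.
  j=10: rhs fails.
  j=11: rhs holds; lhs holds on [9,10]. k = 2.

2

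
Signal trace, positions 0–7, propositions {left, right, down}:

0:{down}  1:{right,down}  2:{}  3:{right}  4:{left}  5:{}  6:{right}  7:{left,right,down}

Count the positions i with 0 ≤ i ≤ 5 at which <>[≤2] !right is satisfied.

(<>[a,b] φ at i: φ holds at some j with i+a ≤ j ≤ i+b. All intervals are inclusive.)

6

Evaluate at each i in [0,5]:
  i=0: ✓ (witness j=0)
  i=1: ✓ (witness j=2)
  i=2: ✓ (witness j=2)
  i=3: ✓ (witness j=4)
  i=4: ✓ (witness j=4)
  i=5: ✓ (witness j=5)
Positions where it holds: {0, 1, 2, 3, 4, 5} → 6.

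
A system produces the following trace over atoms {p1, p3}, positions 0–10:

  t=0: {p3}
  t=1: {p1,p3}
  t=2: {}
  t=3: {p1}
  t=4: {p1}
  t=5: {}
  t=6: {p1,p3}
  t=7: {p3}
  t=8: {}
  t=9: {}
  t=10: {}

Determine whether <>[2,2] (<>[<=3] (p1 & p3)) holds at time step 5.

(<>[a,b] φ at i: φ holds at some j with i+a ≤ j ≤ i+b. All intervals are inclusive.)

Check <>[<=3] (p1 & p3) at each j in [7,7]:
  j=7: fails (none in [7,10])
No position in the window satisfies it → formula fails.

No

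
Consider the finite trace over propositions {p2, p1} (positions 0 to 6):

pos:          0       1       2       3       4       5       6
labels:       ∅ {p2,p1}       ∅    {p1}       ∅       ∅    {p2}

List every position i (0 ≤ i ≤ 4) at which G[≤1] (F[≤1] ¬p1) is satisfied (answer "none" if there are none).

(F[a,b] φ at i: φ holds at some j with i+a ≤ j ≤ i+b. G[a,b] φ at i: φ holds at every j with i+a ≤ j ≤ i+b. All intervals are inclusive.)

Evaluate at each i in [0,4]:
  i=0: ✓ (all of [0,1])
  i=1: ✓ (all of [1,2])
  i=2: ✓ (all of [2,3])
  i=3: ✓ (all of [3,4])
  i=4: ✓ (all of [4,5])

0, 1, 2, 3, 4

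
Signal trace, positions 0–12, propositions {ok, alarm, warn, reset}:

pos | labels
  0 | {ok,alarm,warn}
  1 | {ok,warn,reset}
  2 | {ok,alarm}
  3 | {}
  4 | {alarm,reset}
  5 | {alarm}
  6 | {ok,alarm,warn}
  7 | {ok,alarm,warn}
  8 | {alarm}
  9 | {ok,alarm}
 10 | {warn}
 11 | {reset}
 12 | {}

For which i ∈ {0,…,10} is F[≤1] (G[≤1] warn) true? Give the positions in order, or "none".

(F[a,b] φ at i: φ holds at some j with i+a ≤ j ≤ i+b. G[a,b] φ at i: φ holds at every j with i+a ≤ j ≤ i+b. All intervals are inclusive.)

0, 5, 6

Evaluate at each i in [0,10]:
  i=0: ✓ (witness j=0)
  i=1: ✗ (none in [1,2])
  i=2: ✗ (none in [2,3])
  i=3: ✗ (none in [3,4])
  i=4: ✗ (none in [4,5])
  i=5: ✓ (witness j=6)
  i=6: ✓ (witness j=6)
  i=7: ✗ (none in [7,8])
  i=8: ✗ (none in [8,9])
  i=9: ✗ (none in [9,10])
  i=10: ✗ (none in [10,11])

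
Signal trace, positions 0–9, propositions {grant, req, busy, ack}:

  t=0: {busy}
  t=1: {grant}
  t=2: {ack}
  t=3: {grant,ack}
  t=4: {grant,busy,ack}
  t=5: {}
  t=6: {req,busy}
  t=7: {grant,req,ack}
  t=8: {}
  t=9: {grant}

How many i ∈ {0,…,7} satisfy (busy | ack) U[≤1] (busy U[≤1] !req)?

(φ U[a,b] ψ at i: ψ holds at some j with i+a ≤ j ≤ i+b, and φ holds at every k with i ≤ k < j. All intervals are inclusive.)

7

Evaluate at each i in [0,7]:
  i=0: ✓ (rhs at j=0)
  i=1: ✓ (rhs at j=1)
  i=2: ✓ (rhs at j=2)
  i=3: ✓ (rhs at j=3)
  i=4: ✓ (rhs at j=4)
  i=5: ✓ (rhs at j=5)
  i=6: ✗ (no rhs in [6,7])
  i=7: ✓ (rhs at j=8; lhs holds on [7,7])
Positions where it holds: {0, 1, 2, 3, 4, 5, 7} → 7.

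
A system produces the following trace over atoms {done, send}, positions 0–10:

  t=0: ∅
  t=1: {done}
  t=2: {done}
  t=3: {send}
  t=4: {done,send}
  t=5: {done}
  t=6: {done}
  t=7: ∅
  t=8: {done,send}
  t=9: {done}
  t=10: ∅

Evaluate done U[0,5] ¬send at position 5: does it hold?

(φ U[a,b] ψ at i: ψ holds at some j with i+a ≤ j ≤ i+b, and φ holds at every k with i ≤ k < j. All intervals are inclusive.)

Yes

Need some j in [5,10] with ¬send, and done at every k in [5,j-1].
  j=5: ¬send holds; no prefix to check → satisfied.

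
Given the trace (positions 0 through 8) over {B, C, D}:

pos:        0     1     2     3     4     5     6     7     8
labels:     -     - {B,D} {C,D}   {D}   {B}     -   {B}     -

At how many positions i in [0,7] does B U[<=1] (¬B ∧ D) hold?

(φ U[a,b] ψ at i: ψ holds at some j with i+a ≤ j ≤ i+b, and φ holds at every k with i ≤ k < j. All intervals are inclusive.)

3

Evaluate at each i in [0,7]:
  i=0: ✗ (no rhs in [0,1])
  i=1: ✗ (no rhs in [1,2])
  i=2: ✓ (rhs at j=3; lhs holds on [2,2])
  i=3: ✓ (rhs at j=3)
  i=4: ✓ (rhs at j=4)
  i=5: ✗ (no rhs in [5,6])
  i=6: ✗ (no rhs in [6,7])
  i=7: ✗ (no rhs in [7,8])
Positions where it holds: {2, 3, 4} → 3.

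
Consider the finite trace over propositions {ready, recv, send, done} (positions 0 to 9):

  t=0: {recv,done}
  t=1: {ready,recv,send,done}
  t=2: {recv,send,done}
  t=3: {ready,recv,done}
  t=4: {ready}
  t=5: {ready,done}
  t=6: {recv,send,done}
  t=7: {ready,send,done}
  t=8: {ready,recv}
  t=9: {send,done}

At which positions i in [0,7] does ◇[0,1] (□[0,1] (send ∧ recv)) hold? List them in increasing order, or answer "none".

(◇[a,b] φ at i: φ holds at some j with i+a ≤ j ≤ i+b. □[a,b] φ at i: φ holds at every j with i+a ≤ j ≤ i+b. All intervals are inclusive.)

0, 1

Evaluate at each i in [0,7]:
  i=0: ✓ (witness j=1)
  i=1: ✓ (witness j=1)
  i=2: ✗ (none in [2,3])
  i=3: ✗ (none in [3,4])
  i=4: ✗ (none in [4,5])
  i=5: ✗ (none in [5,6])
  i=6: ✗ (none in [6,7])
  i=7: ✗ (none in [7,8])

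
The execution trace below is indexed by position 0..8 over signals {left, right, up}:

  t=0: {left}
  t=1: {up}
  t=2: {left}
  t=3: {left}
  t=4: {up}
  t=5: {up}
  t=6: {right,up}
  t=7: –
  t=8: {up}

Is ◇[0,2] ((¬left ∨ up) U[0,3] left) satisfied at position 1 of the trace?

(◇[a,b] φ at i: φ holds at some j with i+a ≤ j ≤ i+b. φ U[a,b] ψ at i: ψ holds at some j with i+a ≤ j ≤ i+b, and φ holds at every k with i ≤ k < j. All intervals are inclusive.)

Holds

Check ((¬left ∨ up) U[0,3] left) at each j in [1,3]:
  j=1: holds
  j=2: holds
  j=3: holds
Found at j=1 → formula holds.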